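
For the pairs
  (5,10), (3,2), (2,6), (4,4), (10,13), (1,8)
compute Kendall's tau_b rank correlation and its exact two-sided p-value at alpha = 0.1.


Step 1: Enumerate the 15 unordered pairs (i,j) with i<j and classify each by sign(x_j-x_i) * sign(y_j-y_i).
  (1,2):dx=-2,dy=-8->C; (1,3):dx=-3,dy=-4->C; (1,4):dx=-1,dy=-6->C; (1,5):dx=+5,dy=+3->C
  (1,6):dx=-4,dy=-2->C; (2,3):dx=-1,dy=+4->D; (2,4):dx=+1,dy=+2->C; (2,5):dx=+7,dy=+11->C
  (2,6):dx=-2,dy=+6->D; (3,4):dx=+2,dy=-2->D; (3,5):dx=+8,dy=+7->C; (3,6):dx=-1,dy=+2->D
  (4,5):dx=+6,dy=+9->C; (4,6):dx=-3,dy=+4->D; (5,6):dx=-9,dy=-5->C
Step 2: C = 10, D = 5, total pairs = 15.
Step 3: tau = (C - D)/(n(n-1)/2) = (10 - 5)/15 = 0.333333.
Step 4: Exact two-sided p-value (enumerate n! = 720 permutations of y under H0): p = 0.469444.
Step 5: alpha = 0.1. fail to reject H0.

tau_b = 0.3333 (C=10, D=5), p = 0.469444, fail to reject H0.


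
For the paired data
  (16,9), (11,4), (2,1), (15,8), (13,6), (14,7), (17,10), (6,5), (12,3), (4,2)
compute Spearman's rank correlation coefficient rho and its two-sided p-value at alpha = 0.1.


Step 1: Rank x and y separately (midranks; no ties here).
rank(x): 16->9, 11->4, 2->1, 15->8, 13->6, 14->7, 17->10, 6->3, 12->5, 4->2
rank(y): 9->9, 4->4, 1->1, 8->8, 6->6, 7->7, 10->10, 5->5, 3->3, 2->2
Step 2: d_i = R_x(i) - R_y(i); compute d_i^2.
  (9-9)^2=0, (4-4)^2=0, (1-1)^2=0, (8-8)^2=0, (6-6)^2=0, (7-7)^2=0, (10-10)^2=0, (3-5)^2=4, (5-3)^2=4, (2-2)^2=0
sum(d^2) = 8.
Step 3: rho = 1 - 6*8 / (10*(10^2 - 1)) = 1 - 48/990 = 0.951515.
Step 4: Under H0, t = rho * sqrt((n-2)/(1-rho^2)) = 8.7493 ~ t(8).
Step 5: Two-sided p-value from the t-distribution with 8 df = 0.000023.
Step 6: alpha = 0.1. reject H0.

rho = 0.9515, p = 0.000023, reject H0 at alpha = 0.1.


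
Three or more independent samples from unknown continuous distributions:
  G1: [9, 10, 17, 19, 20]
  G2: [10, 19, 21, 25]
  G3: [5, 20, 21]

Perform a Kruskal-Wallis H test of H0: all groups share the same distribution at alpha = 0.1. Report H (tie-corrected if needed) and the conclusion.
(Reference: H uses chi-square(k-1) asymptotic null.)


Step 1: Combine all N = 12 observations and assign midranks.
sorted (value, group, rank): (5,G3,1), (9,G1,2), (10,G1,3.5), (10,G2,3.5), (17,G1,5), (19,G1,6.5), (19,G2,6.5), (20,G1,8.5), (20,G3,8.5), (21,G2,10.5), (21,G3,10.5), (25,G2,12)
Step 2: Sum ranks within each group.
R_1 = 25.5 (n_1 = 5)
R_2 = 32.5 (n_2 = 4)
R_3 = 20 (n_3 = 3)
Step 3: H = 12/(N(N+1)) * sum(R_i^2/n_i) - 3(N+1)
     = 12/(12*13) * (25.5^2/5 + 32.5^2/4 + 20^2/3) - 3*13
     = 0.076923 * 527.446 - 39
     = 1.572756.
Step 4: Ties present; correction factor C = 1 - 24/(12^3 - 12) = 0.986014. Corrected H = 1.572756 / 0.986014 = 1.595065.
Step 5: Under H0, H ~ chi^2(2); p-value = 0.450439.
Step 6: alpha = 0.1. fail to reject H0.

H = 1.5951, df = 2, p = 0.450439, fail to reject H0.


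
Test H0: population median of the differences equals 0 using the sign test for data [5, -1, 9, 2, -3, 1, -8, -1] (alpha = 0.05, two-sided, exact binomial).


Step 1: Discard zero differences. Original n = 8; n_eff = number of nonzero differences = 8.
Nonzero differences (with sign): +5, -1, +9, +2, -3, +1, -8, -1
Step 2: Count signs: positive = 4, negative = 4.
Step 3: Under H0: P(positive) = 0.5, so the number of positives S ~ Bin(8, 0.5).
Step 4: Two-sided exact p-value = sum of Bin(8,0.5) probabilities at or below the observed probability = 1.000000.
Step 5: alpha = 0.05. fail to reject H0.

n_eff = 8, pos = 4, neg = 4, p = 1.000000, fail to reject H0.


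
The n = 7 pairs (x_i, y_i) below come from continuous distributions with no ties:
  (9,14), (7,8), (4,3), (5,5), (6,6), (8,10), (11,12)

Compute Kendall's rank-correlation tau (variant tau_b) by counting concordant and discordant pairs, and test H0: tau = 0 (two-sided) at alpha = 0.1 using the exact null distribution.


Step 1: Enumerate the 21 unordered pairs (i,j) with i<j and classify each by sign(x_j-x_i) * sign(y_j-y_i).
  (1,2):dx=-2,dy=-6->C; (1,3):dx=-5,dy=-11->C; (1,4):dx=-4,dy=-9->C; (1,5):dx=-3,dy=-8->C
  (1,6):dx=-1,dy=-4->C; (1,7):dx=+2,dy=-2->D; (2,3):dx=-3,dy=-5->C; (2,4):dx=-2,dy=-3->C
  (2,5):dx=-1,dy=-2->C; (2,6):dx=+1,dy=+2->C; (2,7):dx=+4,dy=+4->C; (3,4):dx=+1,dy=+2->C
  (3,5):dx=+2,dy=+3->C; (3,6):dx=+4,dy=+7->C; (3,7):dx=+7,dy=+9->C; (4,5):dx=+1,dy=+1->C
  (4,6):dx=+3,dy=+5->C; (4,7):dx=+6,dy=+7->C; (5,6):dx=+2,dy=+4->C; (5,7):dx=+5,dy=+6->C
  (6,7):dx=+3,dy=+2->C
Step 2: C = 20, D = 1, total pairs = 21.
Step 3: tau = (C - D)/(n(n-1)/2) = (20 - 1)/21 = 0.904762.
Step 4: Exact two-sided p-value (enumerate n! = 5040 permutations of y under H0): p = 0.002778.
Step 5: alpha = 0.1. reject H0.

tau_b = 0.9048 (C=20, D=1), p = 0.002778, reject H0.


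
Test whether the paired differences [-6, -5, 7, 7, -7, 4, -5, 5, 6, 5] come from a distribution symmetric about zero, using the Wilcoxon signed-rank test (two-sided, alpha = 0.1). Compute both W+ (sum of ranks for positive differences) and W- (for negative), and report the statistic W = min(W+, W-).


Step 1: Drop any zero differences (none here) and take |d_i|.
|d| = [6, 5, 7, 7, 7, 4, 5, 5, 6, 5]
Step 2: Midrank |d_i| (ties get averaged ranks).
ranks: |6|->6.5, |5|->3.5, |7|->9, |7|->9, |7|->9, |4|->1, |5|->3.5, |5|->3.5, |6|->6.5, |5|->3.5
Step 3: Attach original signs; sum ranks with positive sign and with negative sign.
W+ = 9 + 9 + 1 + 3.5 + 6.5 + 3.5 = 32.5
W- = 6.5 + 3.5 + 9 + 3.5 = 22.5
(Check: W+ + W- = 55 should equal n(n+1)/2 = 55.)
Step 4: Test statistic W = min(W+, W-) = 22.5.
Step 5: Ties in |d|, so use the tie-corrected normal approximation.
        E[W] = n(n+1)/4 = 10*11/4 = 27.5.
        Tie groups: |d|=5 (t=4), |d|=6 (t=2), |d|=7 (t=3); sum(t^3 - t) = 90.
        Var[W] = n(n+1)(2n+1)/24 - sum(t^3-t)/48 = 2310/24 - 90/48 = 94.375.
        z = (W - E[W]) / sqrt(Var[W]) = (22.5 - 27.5) / 9.7147 = -0.5147.
        Two-sided p = 2*Phi(z) = 0.606773.
Step 6: alpha = 0.1. fail to reject H0.

W+ = 32.5, W- = 22.5, W = min = 22.5, p = 0.606773, fail to reject H0.


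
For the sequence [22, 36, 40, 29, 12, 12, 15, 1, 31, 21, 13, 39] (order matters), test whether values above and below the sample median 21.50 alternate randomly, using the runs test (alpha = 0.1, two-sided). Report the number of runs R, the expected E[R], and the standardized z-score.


Step 1: Compute median = 21.50; label A = above, B = below.
Labels in order: AAAABBBBABBA  (n_A = 6, n_B = 6)
Step 2: Count runs R = 5.
Step 3: Under H0 (random ordering), E[R] = 2*n_A*n_B/(n_A+n_B) + 1 = 2*6*6/12 + 1 = 7.0000.
        Var[R] = 2*n_A*n_B*(2*n_A*n_B - n_A - n_B) / ((n_A+n_B)^2 * (n_A+n_B-1)) = 4320/1584 = 2.7273.
        SD[R] = 1.6514.
Step 4: Continuity-corrected z = (R + 0.5 - E[R]) / SD[R] = (5 + 0.5 - 7.0000) / 1.6514 = -0.9083.
Step 5: Two-sided p-value via normal approximation = 2*(1 - Phi(|z|)) = 0.363722.
Step 6: alpha = 0.1. fail to reject H0.

R = 5, z = -0.9083, p = 0.363722, fail to reject H0.


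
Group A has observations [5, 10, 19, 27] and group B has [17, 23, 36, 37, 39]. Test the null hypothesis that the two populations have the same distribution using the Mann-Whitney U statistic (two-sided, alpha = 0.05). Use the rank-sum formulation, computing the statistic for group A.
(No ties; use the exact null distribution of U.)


Step 1: Combine and sort all 9 observations; assign midranks.
sorted (value, group): (5,X), (10,X), (17,Y), (19,X), (23,Y), (27,X), (36,Y), (37,Y), (39,Y)
ranks: 5->1, 10->2, 17->3, 19->4, 23->5, 27->6, 36->7, 37->8, 39->9
Step 2: Rank sum for X: R1 = 1 + 2 + 4 + 6 = 13.
Step 3: U_X = R1 - n1(n1+1)/2 = 13 - 4*5/2 = 13 - 10 = 3.
       U_Y = n1*n2 - U_X = 20 - 3 = 17.
Step 4: No ties, so the exact null distribution of U (based on enumerating the C(9,4) = 126 equally likely rank assignments) gives the two-sided p-value.
Step 5: p-value = 0.111111; compare to alpha = 0.05. fail to reject H0.

U_X = 3, p = 0.111111, fail to reject H0 at alpha = 0.05.


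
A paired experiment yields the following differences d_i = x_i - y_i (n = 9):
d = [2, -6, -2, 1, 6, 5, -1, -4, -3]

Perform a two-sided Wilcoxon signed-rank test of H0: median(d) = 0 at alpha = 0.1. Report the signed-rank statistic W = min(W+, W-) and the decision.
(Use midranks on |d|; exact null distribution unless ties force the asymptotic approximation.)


Step 1: Drop any zero differences (none here) and take |d_i|.
|d| = [2, 6, 2, 1, 6, 5, 1, 4, 3]
Step 2: Midrank |d_i| (ties get averaged ranks).
ranks: |2|->3.5, |6|->8.5, |2|->3.5, |1|->1.5, |6|->8.5, |5|->7, |1|->1.5, |4|->6, |3|->5
Step 3: Attach original signs; sum ranks with positive sign and with negative sign.
W+ = 3.5 + 1.5 + 8.5 + 7 = 20.5
W- = 8.5 + 3.5 + 1.5 + 6 + 5 = 24.5
(Check: W+ + W- = 45 should equal n(n+1)/2 = 45.)
Step 4: Test statistic W = min(W+, W-) = 20.5.
Step 5: Ties in |d|, so use the tie-corrected normal approximation.
        E[W] = n(n+1)/4 = 9*10/4 = 22.5.
        Tie groups: |d|=1 (t=2), |d|=2 (t=2), |d|=6 (t=2); sum(t^3 - t) = 18.
        Var[W] = n(n+1)(2n+1)/24 - sum(t^3-t)/48 = 1710/24 - 18/48 = 70.875.
        z = (W - E[W]) / sqrt(Var[W]) = (20.5 - 22.5) / 8.4187 = -0.2376.
        Two-sided p = 2*Phi(z) = 0.812218.
Step 6: alpha = 0.1. fail to reject H0.

W+ = 20.5, W- = 24.5, W = min = 20.5, p = 0.812218, fail to reject H0.


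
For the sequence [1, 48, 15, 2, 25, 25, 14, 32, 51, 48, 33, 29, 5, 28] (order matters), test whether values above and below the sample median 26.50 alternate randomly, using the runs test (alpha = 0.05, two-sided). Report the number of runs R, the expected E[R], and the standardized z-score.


Step 1: Compute median = 26.50; label A = above, B = below.
Labels in order: BABBBBBAAAAABA  (n_A = 7, n_B = 7)
Step 2: Count runs R = 6.
Step 3: Under H0 (random ordering), E[R] = 2*n_A*n_B/(n_A+n_B) + 1 = 2*7*7/14 + 1 = 8.0000.
        Var[R] = 2*n_A*n_B*(2*n_A*n_B - n_A - n_B) / ((n_A+n_B)^2 * (n_A+n_B-1)) = 8232/2548 = 3.2308.
        SD[R] = 1.7974.
Step 4: Continuity-corrected z = (R + 0.5 - E[R]) / SD[R] = (6 + 0.5 - 8.0000) / 1.7974 = -0.8345.
Step 5: Two-sided p-value via normal approximation = 2*(1 - Phi(|z|)) = 0.403986.
Step 6: alpha = 0.05. fail to reject H0.

R = 6, z = -0.8345, p = 0.403986, fail to reject H0.


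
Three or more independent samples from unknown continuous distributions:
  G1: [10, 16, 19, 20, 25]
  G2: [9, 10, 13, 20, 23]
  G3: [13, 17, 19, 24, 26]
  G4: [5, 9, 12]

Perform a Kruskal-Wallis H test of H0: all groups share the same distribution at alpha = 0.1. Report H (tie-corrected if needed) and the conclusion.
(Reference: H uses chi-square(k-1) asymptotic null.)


Step 1: Combine all N = 18 observations and assign midranks.
sorted (value, group, rank): (5,G4,1), (9,G2,2.5), (9,G4,2.5), (10,G1,4.5), (10,G2,4.5), (12,G4,6), (13,G2,7.5), (13,G3,7.5), (16,G1,9), (17,G3,10), (19,G1,11.5), (19,G3,11.5), (20,G1,13.5), (20,G2,13.5), (23,G2,15), (24,G3,16), (25,G1,17), (26,G3,18)
Step 2: Sum ranks within each group.
R_1 = 55.5 (n_1 = 5)
R_2 = 43 (n_2 = 5)
R_3 = 63 (n_3 = 5)
R_4 = 9.5 (n_4 = 3)
Step 3: H = 12/(N(N+1)) * sum(R_i^2/n_i) - 3(N+1)
     = 12/(18*19) * (55.5^2/5 + 43^2/5 + 63^2/5 + 9.5^2/3) - 3*19
     = 0.035088 * 1809.73 - 57
     = 6.499415.
Step 4: Ties present; correction factor C = 1 - 30/(18^3 - 18) = 0.994840. Corrected H = 6.499415 / 0.994840 = 6.533126.
Step 5: Under H0, H ~ chi^2(3); p-value = 0.088365.
Step 6: alpha = 0.1. reject H0.

H = 6.5331, df = 3, p = 0.088365, reject H0.


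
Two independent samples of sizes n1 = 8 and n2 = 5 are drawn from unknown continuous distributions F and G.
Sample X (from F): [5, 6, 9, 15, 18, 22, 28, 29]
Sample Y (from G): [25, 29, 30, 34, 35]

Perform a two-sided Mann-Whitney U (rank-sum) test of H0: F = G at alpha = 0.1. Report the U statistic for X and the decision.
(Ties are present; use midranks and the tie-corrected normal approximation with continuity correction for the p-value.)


Step 1: Combine and sort all 13 observations; assign midranks.
sorted (value, group): (5,X), (6,X), (9,X), (15,X), (18,X), (22,X), (25,Y), (28,X), (29,X), (29,Y), (30,Y), (34,Y), (35,Y)
ranks: 5->1, 6->2, 9->3, 15->4, 18->5, 22->6, 25->7, 28->8, 29->9.5, 29->9.5, 30->11, 34->12, 35->13
Step 2: Rank sum for X: R1 = 1 + 2 + 3 + 4 + 5 + 6 + 8 + 9.5 = 38.5.
Step 3: U_X = R1 - n1(n1+1)/2 = 38.5 - 8*9/2 = 38.5 - 36 = 2.5.
       U_Y = n1*n2 - U_X = 40 - 2.5 = 37.5.
Step 4: Ties are present, so use the tie-corrected normal approximation (with continuity correction) for the p-value.
Step 5: p-value = 0.012704; compare to alpha = 0.1. reject H0.

U_X = 2.5, p = 0.012704, reject H0 at alpha = 0.1.


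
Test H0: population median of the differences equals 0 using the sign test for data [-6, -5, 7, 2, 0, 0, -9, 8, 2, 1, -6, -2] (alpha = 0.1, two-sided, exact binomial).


Step 1: Discard zero differences. Original n = 12; n_eff = number of nonzero differences = 10.
Nonzero differences (with sign): -6, -5, +7, +2, -9, +8, +2, +1, -6, -2
Step 2: Count signs: positive = 5, negative = 5.
Step 3: Under H0: P(positive) = 0.5, so the number of positives S ~ Bin(10, 0.5).
Step 4: Two-sided exact p-value = sum of Bin(10,0.5) probabilities at or below the observed probability = 1.000000.
Step 5: alpha = 0.1. fail to reject H0.

n_eff = 10, pos = 5, neg = 5, p = 1.000000, fail to reject H0.


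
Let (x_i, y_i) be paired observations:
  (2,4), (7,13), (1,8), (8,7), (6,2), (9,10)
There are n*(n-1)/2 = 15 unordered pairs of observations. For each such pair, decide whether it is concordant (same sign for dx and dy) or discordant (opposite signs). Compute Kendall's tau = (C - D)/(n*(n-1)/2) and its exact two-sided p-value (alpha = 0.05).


Step 1: Enumerate the 15 unordered pairs (i,j) with i<j and classify each by sign(x_j-x_i) * sign(y_j-y_i).
  (1,2):dx=+5,dy=+9->C; (1,3):dx=-1,dy=+4->D; (1,4):dx=+6,dy=+3->C; (1,5):dx=+4,dy=-2->D
  (1,6):dx=+7,dy=+6->C; (2,3):dx=-6,dy=-5->C; (2,4):dx=+1,dy=-6->D; (2,5):dx=-1,dy=-11->C
  (2,6):dx=+2,dy=-3->D; (3,4):dx=+7,dy=-1->D; (3,5):dx=+5,dy=-6->D; (3,6):dx=+8,dy=+2->C
  (4,5):dx=-2,dy=-5->C; (4,6):dx=+1,dy=+3->C; (5,6):dx=+3,dy=+8->C
Step 2: C = 9, D = 6, total pairs = 15.
Step 3: tau = (C - D)/(n(n-1)/2) = (9 - 6)/15 = 0.200000.
Step 4: Exact two-sided p-value (enumerate n! = 720 permutations of y under H0): p = 0.719444.
Step 5: alpha = 0.05. fail to reject H0.

tau_b = 0.2000 (C=9, D=6), p = 0.719444, fail to reject H0.


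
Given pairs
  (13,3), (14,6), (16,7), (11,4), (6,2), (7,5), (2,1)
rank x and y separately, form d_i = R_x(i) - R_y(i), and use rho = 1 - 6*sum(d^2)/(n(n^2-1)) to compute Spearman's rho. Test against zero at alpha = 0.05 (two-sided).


Step 1: Rank x and y separately (midranks; no ties here).
rank(x): 13->5, 14->6, 16->7, 11->4, 6->2, 7->3, 2->1
rank(y): 3->3, 6->6, 7->7, 4->4, 2->2, 5->5, 1->1
Step 2: d_i = R_x(i) - R_y(i); compute d_i^2.
  (5-3)^2=4, (6-6)^2=0, (7-7)^2=0, (4-4)^2=0, (2-2)^2=0, (3-5)^2=4, (1-1)^2=0
sum(d^2) = 8.
Step 3: rho = 1 - 6*8 / (7*(7^2 - 1)) = 1 - 48/336 = 0.857143.
Step 4: Under H0, t = rho * sqrt((n-2)/(1-rho^2)) = 3.7210 ~ t(5).
Step 5: Two-sided p-value from the t-distribution with 5 df = 0.013697.
Step 6: alpha = 0.05. reject H0.

rho = 0.8571, p = 0.013697, reject H0 at alpha = 0.05.


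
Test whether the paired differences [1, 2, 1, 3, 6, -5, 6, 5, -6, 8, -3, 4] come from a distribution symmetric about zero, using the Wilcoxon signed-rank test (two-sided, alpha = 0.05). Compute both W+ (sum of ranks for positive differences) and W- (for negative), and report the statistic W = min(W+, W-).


Step 1: Drop any zero differences (none here) and take |d_i|.
|d| = [1, 2, 1, 3, 6, 5, 6, 5, 6, 8, 3, 4]
Step 2: Midrank |d_i| (ties get averaged ranks).
ranks: |1|->1.5, |2|->3, |1|->1.5, |3|->4.5, |6|->10, |5|->7.5, |6|->10, |5|->7.5, |6|->10, |8|->12, |3|->4.5, |4|->6
Step 3: Attach original signs; sum ranks with positive sign and with negative sign.
W+ = 1.5 + 3 + 1.5 + 4.5 + 10 + 10 + 7.5 + 12 + 6 = 56
W- = 7.5 + 10 + 4.5 = 22
(Check: W+ + W- = 78 should equal n(n+1)/2 = 78.)
Step 4: Test statistic W = min(W+, W-) = 22.
Step 5: Ties in |d|, so use the tie-corrected normal approximation.
        E[W] = n(n+1)/4 = 12*13/4 = 39.
        Tie groups: |d|=1 (t=2), |d|=3 (t=2), |d|=5 (t=2), |d|=6 (t=3); sum(t^3 - t) = 42.
        Var[W] = n(n+1)(2n+1)/24 - sum(t^3-t)/48 = 3900/24 - 42/48 = 161.625.
        z = (W - E[W]) / sqrt(Var[W]) = (22 - 39) / 12.7132 = -1.3372.
        Two-sided p = 2*Phi(z) = 0.181159.
Step 6: alpha = 0.05. fail to reject H0.

W+ = 56, W- = 22, W = min = 22, p = 0.181159, fail to reject H0.


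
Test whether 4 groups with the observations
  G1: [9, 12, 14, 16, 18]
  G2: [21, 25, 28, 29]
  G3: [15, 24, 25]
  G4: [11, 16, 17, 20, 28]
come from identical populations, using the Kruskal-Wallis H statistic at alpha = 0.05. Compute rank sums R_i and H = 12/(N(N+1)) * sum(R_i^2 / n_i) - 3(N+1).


Step 1: Combine all N = 17 observations and assign midranks.
sorted (value, group, rank): (9,G1,1), (11,G4,2), (12,G1,3), (14,G1,4), (15,G3,5), (16,G1,6.5), (16,G4,6.5), (17,G4,8), (18,G1,9), (20,G4,10), (21,G2,11), (24,G3,12), (25,G2,13.5), (25,G3,13.5), (28,G2,15.5), (28,G4,15.5), (29,G2,17)
Step 2: Sum ranks within each group.
R_1 = 23.5 (n_1 = 5)
R_2 = 57 (n_2 = 4)
R_3 = 30.5 (n_3 = 3)
R_4 = 42 (n_4 = 5)
Step 3: H = 12/(N(N+1)) * sum(R_i^2/n_i) - 3(N+1)
     = 12/(17*18) * (23.5^2/5 + 57^2/4 + 30.5^2/3 + 42^2/5) - 3*18
     = 0.039216 * 1585.58 - 54
     = 8.179739.
Step 4: Ties present; correction factor C = 1 - 18/(17^3 - 17) = 0.996324. Corrected H = 8.179739 / 0.996324 = 8.209922.
Step 5: Under H0, H ~ chi^2(3); p-value = 0.041867.
Step 6: alpha = 0.05. reject H0.

H = 8.2099, df = 3, p = 0.041867, reject H0.


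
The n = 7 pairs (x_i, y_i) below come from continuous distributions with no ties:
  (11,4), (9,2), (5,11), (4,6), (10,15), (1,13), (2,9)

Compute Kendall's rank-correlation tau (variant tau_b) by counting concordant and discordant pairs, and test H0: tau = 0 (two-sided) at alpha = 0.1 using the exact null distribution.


Step 1: Enumerate the 21 unordered pairs (i,j) with i<j and classify each by sign(x_j-x_i) * sign(y_j-y_i).
  (1,2):dx=-2,dy=-2->C; (1,3):dx=-6,dy=+7->D; (1,4):dx=-7,dy=+2->D; (1,5):dx=-1,dy=+11->D
  (1,6):dx=-10,dy=+9->D; (1,7):dx=-9,dy=+5->D; (2,3):dx=-4,dy=+9->D; (2,4):dx=-5,dy=+4->D
  (2,5):dx=+1,dy=+13->C; (2,6):dx=-8,dy=+11->D; (2,7):dx=-7,dy=+7->D; (3,4):dx=-1,dy=-5->C
  (3,5):dx=+5,dy=+4->C; (3,6):dx=-4,dy=+2->D; (3,7):dx=-3,dy=-2->C; (4,5):dx=+6,dy=+9->C
  (4,6):dx=-3,dy=+7->D; (4,7):dx=-2,dy=+3->D; (5,6):dx=-9,dy=-2->C; (5,7):dx=-8,dy=-6->C
  (6,7):dx=+1,dy=-4->D
Step 2: C = 8, D = 13, total pairs = 21.
Step 3: tau = (C - D)/(n(n-1)/2) = (8 - 13)/21 = -0.238095.
Step 4: Exact two-sided p-value (enumerate n! = 5040 permutations of y under H0): p = 0.561905.
Step 5: alpha = 0.1. fail to reject H0.

tau_b = -0.2381 (C=8, D=13), p = 0.561905, fail to reject H0.


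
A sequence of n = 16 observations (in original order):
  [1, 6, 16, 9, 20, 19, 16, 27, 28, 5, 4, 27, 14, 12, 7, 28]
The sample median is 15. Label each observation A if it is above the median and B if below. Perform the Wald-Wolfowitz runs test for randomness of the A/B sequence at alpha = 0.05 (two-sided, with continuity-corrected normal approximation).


Step 1: Compute median = 15; label A = above, B = below.
Labels in order: BBABAAAAABBABBBA  (n_A = 8, n_B = 8)
Step 2: Count runs R = 8.
Step 3: Under H0 (random ordering), E[R] = 2*n_A*n_B/(n_A+n_B) + 1 = 2*8*8/16 + 1 = 9.0000.
        Var[R] = 2*n_A*n_B*(2*n_A*n_B - n_A - n_B) / ((n_A+n_B)^2 * (n_A+n_B-1)) = 14336/3840 = 3.7333.
        SD[R] = 1.9322.
Step 4: Continuity-corrected z = (R + 0.5 - E[R]) / SD[R] = (8 + 0.5 - 9.0000) / 1.9322 = -0.2588.
Step 5: Two-sided p-value via normal approximation = 2*(1 - Phi(|z|)) = 0.795809.
Step 6: alpha = 0.05. fail to reject H0.

R = 8, z = -0.2588, p = 0.795809, fail to reject H0.


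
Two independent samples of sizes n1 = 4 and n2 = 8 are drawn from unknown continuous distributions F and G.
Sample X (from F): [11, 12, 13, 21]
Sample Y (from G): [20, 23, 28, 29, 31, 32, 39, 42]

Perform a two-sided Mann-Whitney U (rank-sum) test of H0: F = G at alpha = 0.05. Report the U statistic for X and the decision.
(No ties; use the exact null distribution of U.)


Step 1: Combine and sort all 12 observations; assign midranks.
sorted (value, group): (11,X), (12,X), (13,X), (20,Y), (21,X), (23,Y), (28,Y), (29,Y), (31,Y), (32,Y), (39,Y), (42,Y)
ranks: 11->1, 12->2, 13->3, 20->4, 21->5, 23->6, 28->7, 29->8, 31->9, 32->10, 39->11, 42->12
Step 2: Rank sum for X: R1 = 1 + 2 + 3 + 5 = 11.
Step 3: U_X = R1 - n1(n1+1)/2 = 11 - 4*5/2 = 11 - 10 = 1.
       U_Y = n1*n2 - U_X = 32 - 1 = 31.
Step 4: No ties, so the exact null distribution of U (based on enumerating the C(12,4) = 495 equally likely rank assignments) gives the two-sided p-value.
Step 5: p-value = 0.008081; compare to alpha = 0.05. reject H0.

U_X = 1, p = 0.008081, reject H0 at alpha = 0.05.


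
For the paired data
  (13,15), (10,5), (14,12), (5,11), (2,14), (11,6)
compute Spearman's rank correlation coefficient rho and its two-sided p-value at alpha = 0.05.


Step 1: Rank x and y separately (midranks; no ties here).
rank(x): 13->5, 10->3, 14->6, 5->2, 2->1, 11->4
rank(y): 15->6, 5->1, 12->4, 11->3, 14->5, 6->2
Step 2: d_i = R_x(i) - R_y(i); compute d_i^2.
  (5-6)^2=1, (3-1)^2=4, (6-4)^2=4, (2-3)^2=1, (1-5)^2=16, (4-2)^2=4
sum(d^2) = 30.
Step 3: rho = 1 - 6*30 / (6*(6^2 - 1)) = 1 - 180/210 = 0.142857.
Step 4: Under H0, t = rho * sqrt((n-2)/(1-rho^2)) = 0.2887 ~ t(4).
Step 5: Two-sided p-value from the t-distribution with 4 df = 0.787172.
Step 6: alpha = 0.05. fail to reject H0.

rho = 0.1429, p = 0.787172, fail to reject H0 at alpha = 0.05.


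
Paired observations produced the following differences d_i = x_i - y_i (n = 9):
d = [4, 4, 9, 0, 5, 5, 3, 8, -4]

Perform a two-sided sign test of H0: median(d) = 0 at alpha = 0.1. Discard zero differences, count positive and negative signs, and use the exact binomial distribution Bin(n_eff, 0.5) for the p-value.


Step 1: Discard zero differences. Original n = 9; n_eff = number of nonzero differences = 8.
Nonzero differences (with sign): +4, +4, +9, +5, +5, +3, +8, -4
Step 2: Count signs: positive = 7, negative = 1.
Step 3: Under H0: P(positive) = 0.5, so the number of positives S ~ Bin(8, 0.5).
Step 4: Two-sided exact p-value = sum of Bin(8,0.5) probabilities at or below the observed probability = 0.070312.
Step 5: alpha = 0.1. reject H0.

n_eff = 8, pos = 7, neg = 1, p = 0.070312, reject H0.


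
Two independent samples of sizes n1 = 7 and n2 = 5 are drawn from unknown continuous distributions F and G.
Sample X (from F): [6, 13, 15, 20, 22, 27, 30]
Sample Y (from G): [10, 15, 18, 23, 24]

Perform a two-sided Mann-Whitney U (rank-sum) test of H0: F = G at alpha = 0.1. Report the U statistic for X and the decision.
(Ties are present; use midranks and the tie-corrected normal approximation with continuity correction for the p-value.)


Step 1: Combine and sort all 12 observations; assign midranks.
sorted (value, group): (6,X), (10,Y), (13,X), (15,X), (15,Y), (18,Y), (20,X), (22,X), (23,Y), (24,Y), (27,X), (30,X)
ranks: 6->1, 10->2, 13->3, 15->4.5, 15->4.5, 18->6, 20->7, 22->8, 23->9, 24->10, 27->11, 30->12
Step 2: Rank sum for X: R1 = 1 + 3 + 4.5 + 7 + 8 + 11 + 12 = 46.5.
Step 3: U_X = R1 - n1(n1+1)/2 = 46.5 - 7*8/2 = 46.5 - 28 = 18.5.
       U_Y = n1*n2 - U_X = 35 - 18.5 = 16.5.
Step 4: Ties are present, so use the tie-corrected normal approximation (with continuity correction) for the p-value.
Step 5: p-value = 0.935170; compare to alpha = 0.1. fail to reject H0.

U_X = 18.5, p = 0.935170, fail to reject H0 at alpha = 0.1.


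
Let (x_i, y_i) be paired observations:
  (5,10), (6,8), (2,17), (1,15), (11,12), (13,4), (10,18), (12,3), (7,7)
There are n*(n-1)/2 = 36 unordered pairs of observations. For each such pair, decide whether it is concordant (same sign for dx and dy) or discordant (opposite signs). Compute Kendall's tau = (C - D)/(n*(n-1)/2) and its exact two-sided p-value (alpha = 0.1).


Step 1: Enumerate the 36 unordered pairs (i,j) with i<j and classify each by sign(x_j-x_i) * sign(y_j-y_i).
  (1,2):dx=+1,dy=-2->D; (1,3):dx=-3,dy=+7->D; (1,4):dx=-4,dy=+5->D; (1,5):dx=+6,dy=+2->C
  (1,6):dx=+8,dy=-6->D; (1,7):dx=+5,dy=+8->C; (1,8):dx=+7,dy=-7->D; (1,9):dx=+2,dy=-3->D
  (2,3):dx=-4,dy=+9->D; (2,4):dx=-5,dy=+7->D; (2,5):dx=+5,dy=+4->C; (2,6):dx=+7,dy=-4->D
  (2,7):dx=+4,dy=+10->C; (2,8):dx=+6,dy=-5->D; (2,9):dx=+1,dy=-1->D; (3,4):dx=-1,dy=-2->C
  (3,5):dx=+9,dy=-5->D; (3,6):dx=+11,dy=-13->D; (3,7):dx=+8,dy=+1->C; (3,8):dx=+10,dy=-14->D
  (3,9):dx=+5,dy=-10->D; (4,5):dx=+10,dy=-3->D; (4,6):dx=+12,dy=-11->D; (4,7):dx=+9,dy=+3->C
  (4,8):dx=+11,dy=-12->D; (4,9):dx=+6,dy=-8->D; (5,6):dx=+2,dy=-8->D; (5,7):dx=-1,dy=+6->D
  (5,8):dx=+1,dy=-9->D; (5,9):dx=-4,dy=-5->C; (6,7):dx=-3,dy=+14->D; (6,8):dx=-1,dy=-1->C
  (6,9):dx=-6,dy=+3->D; (7,8):dx=+2,dy=-15->D; (7,9):dx=-3,dy=-11->C; (8,9):dx=-5,dy=+4->D
Step 2: C = 10, D = 26, total pairs = 36.
Step 3: tau = (C - D)/(n(n-1)/2) = (10 - 26)/36 = -0.444444.
Step 4: Exact two-sided p-value (enumerate n! = 362880 permutations of y under H0): p = 0.119439.
Step 5: alpha = 0.1. fail to reject H0.

tau_b = -0.4444 (C=10, D=26), p = 0.119439, fail to reject H0.


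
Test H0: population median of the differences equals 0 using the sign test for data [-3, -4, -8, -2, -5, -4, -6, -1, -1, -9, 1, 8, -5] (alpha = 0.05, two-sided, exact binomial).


Step 1: Discard zero differences. Original n = 13; n_eff = number of nonzero differences = 13.
Nonzero differences (with sign): -3, -4, -8, -2, -5, -4, -6, -1, -1, -9, +1, +8, -5
Step 2: Count signs: positive = 2, negative = 11.
Step 3: Under H0: P(positive) = 0.5, so the number of positives S ~ Bin(13, 0.5).
Step 4: Two-sided exact p-value = sum of Bin(13,0.5) probabilities at or below the observed probability = 0.022461.
Step 5: alpha = 0.05. reject H0.

n_eff = 13, pos = 2, neg = 11, p = 0.022461, reject H0.


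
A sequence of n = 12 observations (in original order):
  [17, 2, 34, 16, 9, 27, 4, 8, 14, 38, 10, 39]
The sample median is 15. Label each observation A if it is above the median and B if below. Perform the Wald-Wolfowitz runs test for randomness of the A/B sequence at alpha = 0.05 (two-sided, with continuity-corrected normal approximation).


Step 1: Compute median = 15; label A = above, B = below.
Labels in order: ABAABABBBABA  (n_A = 6, n_B = 6)
Step 2: Count runs R = 9.
Step 3: Under H0 (random ordering), E[R] = 2*n_A*n_B/(n_A+n_B) + 1 = 2*6*6/12 + 1 = 7.0000.
        Var[R] = 2*n_A*n_B*(2*n_A*n_B - n_A - n_B) / ((n_A+n_B)^2 * (n_A+n_B-1)) = 4320/1584 = 2.7273.
        SD[R] = 1.6514.
Step 4: Continuity-corrected z = (R - 0.5 - E[R]) / SD[R] = (9 - 0.5 - 7.0000) / 1.6514 = 0.9083.
Step 5: Two-sided p-value via normal approximation = 2*(1 - Phi(|z|)) = 0.363722.
Step 6: alpha = 0.05. fail to reject H0.

R = 9, z = 0.9083, p = 0.363722, fail to reject H0.


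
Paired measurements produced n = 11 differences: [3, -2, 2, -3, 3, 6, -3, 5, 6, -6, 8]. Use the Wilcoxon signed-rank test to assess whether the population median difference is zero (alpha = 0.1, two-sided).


Step 1: Drop any zero differences (none here) and take |d_i|.
|d| = [3, 2, 2, 3, 3, 6, 3, 5, 6, 6, 8]
Step 2: Midrank |d_i| (ties get averaged ranks).
ranks: |3|->4.5, |2|->1.5, |2|->1.5, |3|->4.5, |3|->4.5, |6|->9, |3|->4.5, |5|->7, |6|->9, |6|->9, |8|->11
Step 3: Attach original signs; sum ranks with positive sign and with negative sign.
W+ = 4.5 + 1.5 + 4.5 + 9 + 7 + 9 + 11 = 46.5
W- = 1.5 + 4.5 + 4.5 + 9 = 19.5
(Check: W+ + W- = 66 should equal n(n+1)/2 = 66.)
Step 4: Test statistic W = min(W+, W-) = 19.5.
Step 5: Ties in |d|, so use the tie-corrected normal approximation.
        E[W] = n(n+1)/4 = 11*12/4 = 33.
        Tie groups: |d|=2 (t=2), |d|=3 (t=4), |d|=6 (t=3); sum(t^3 - t) = 90.
        Var[W] = n(n+1)(2n+1)/24 - sum(t^3-t)/48 = 3036/24 - 90/48 = 124.625.
        z = (W - E[W]) / sqrt(Var[W]) = (19.5 - 33) / 11.1636 = -1.2093.
        Two-sided p = 2*Phi(z) = 0.226551.
Step 6: alpha = 0.1. fail to reject H0.

W+ = 46.5, W- = 19.5, W = min = 19.5, p = 0.226551, fail to reject H0.


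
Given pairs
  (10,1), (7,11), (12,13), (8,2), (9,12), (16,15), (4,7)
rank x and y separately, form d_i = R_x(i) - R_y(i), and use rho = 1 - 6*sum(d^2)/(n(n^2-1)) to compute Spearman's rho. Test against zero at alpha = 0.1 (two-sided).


Step 1: Rank x and y separately (midranks; no ties here).
rank(x): 10->5, 7->2, 12->6, 8->3, 9->4, 16->7, 4->1
rank(y): 1->1, 11->4, 13->6, 2->2, 12->5, 15->7, 7->3
Step 2: d_i = R_x(i) - R_y(i); compute d_i^2.
  (5-1)^2=16, (2-4)^2=4, (6-6)^2=0, (3-2)^2=1, (4-5)^2=1, (7-7)^2=0, (1-3)^2=4
sum(d^2) = 26.
Step 3: rho = 1 - 6*26 / (7*(7^2 - 1)) = 1 - 156/336 = 0.535714.
Step 4: Under H0, t = rho * sqrt((n-2)/(1-rho^2)) = 1.4186 ~ t(5).
Step 5: Two-sided p-value from the t-distribution with 5 df = 0.215217.
Step 6: alpha = 0.1. fail to reject H0.

rho = 0.5357, p = 0.215217, fail to reject H0 at alpha = 0.1.


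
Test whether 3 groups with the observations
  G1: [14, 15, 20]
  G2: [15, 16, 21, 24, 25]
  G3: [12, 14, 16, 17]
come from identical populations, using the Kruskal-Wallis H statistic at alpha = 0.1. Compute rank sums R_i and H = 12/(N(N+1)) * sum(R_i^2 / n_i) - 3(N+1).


Step 1: Combine all N = 12 observations and assign midranks.
sorted (value, group, rank): (12,G3,1), (14,G1,2.5), (14,G3,2.5), (15,G1,4.5), (15,G2,4.5), (16,G2,6.5), (16,G3,6.5), (17,G3,8), (20,G1,9), (21,G2,10), (24,G2,11), (25,G2,12)
Step 2: Sum ranks within each group.
R_1 = 16 (n_1 = 3)
R_2 = 44 (n_2 = 5)
R_3 = 18 (n_3 = 4)
Step 3: H = 12/(N(N+1)) * sum(R_i^2/n_i) - 3(N+1)
     = 12/(12*13) * (16^2/3 + 44^2/5 + 18^2/4) - 3*13
     = 0.076923 * 553.533 - 39
     = 3.579487.
Step 4: Ties present; correction factor C = 1 - 18/(12^3 - 12) = 0.989510. Corrected H = 3.579487 / 0.989510 = 3.617432.
Step 5: Under H0, H ~ chi^2(2); p-value = 0.163864.
Step 6: alpha = 0.1. fail to reject H0.

H = 3.6174, df = 2, p = 0.163864, fail to reject H0.


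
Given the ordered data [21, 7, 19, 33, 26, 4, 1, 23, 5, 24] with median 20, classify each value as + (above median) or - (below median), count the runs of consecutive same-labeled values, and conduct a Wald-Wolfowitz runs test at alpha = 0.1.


Step 1: Compute median = 20; label A = above, B = below.
Labels in order: ABBAABBABA  (n_A = 5, n_B = 5)
Step 2: Count runs R = 7.
Step 3: Under H0 (random ordering), E[R] = 2*n_A*n_B/(n_A+n_B) + 1 = 2*5*5/10 + 1 = 6.0000.
        Var[R] = 2*n_A*n_B*(2*n_A*n_B - n_A - n_B) / ((n_A+n_B)^2 * (n_A+n_B-1)) = 2000/900 = 2.2222.
        SD[R] = 1.4907.
Step 4: Continuity-corrected z = (R - 0.5 - E[R]) / SD[R] = (7 - 0.5 - 6.0000) / 1.4907 = 0.3354.
Step 5: Two-sided p-value via normal approximation = 2*(1 - Phi(|z|)) = 0.737316.
Step 6: alpha = 0.1. fail to reject H0.

R = 7, z = 0.3354, p = 0.737316, fail to reject H0.


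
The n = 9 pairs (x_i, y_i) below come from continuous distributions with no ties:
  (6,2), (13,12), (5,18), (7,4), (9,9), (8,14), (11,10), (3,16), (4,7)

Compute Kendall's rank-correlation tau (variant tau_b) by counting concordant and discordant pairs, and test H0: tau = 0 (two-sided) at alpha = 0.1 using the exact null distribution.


Step 1: Enumerate the 36 unordered pairs (i,j) with i<j and classify each by sign(x_j-x_i) * sign(y_j-y_i).
  (1,2):dx=+7,dy=+10->C; (1,3):dx=-1,dy=+16->D; (1,4):dx=+1,dy=+2->C; (1,5):dx=+3,dy=+7->C
  (1,6):dx=+2,dy=+12->C; (1,7):dx=+5,dy=+8->C; (1,8):dx=-3,dy=+14->D; (1,9):dx=-2,dy=+5->D
  (2,3):dx=-8,dy=+6->D; (2,4):dx=-6,dy=-8->C; (2,5):dx=-4,dy=-3->C; (2,6):dx=-5,dy=+2->D
  (2,7):dx=-2,dy=-2->C; (2,8):dx=-10,dy=+4->D; (2,9):dx=-9,dy=-5->C; (3,4):dx=+2,dy=-14->D
  (3,5):dx=+4,dy=-9->D; (3,6):dx=+3,dy=-4->D; (3,7):dx=+6,dy=-8->D; (3,8):dx=-2,dy=-2->C
  (3,9):dx=-1,dy=-11->C; (4,5):dx=+2,dy=+5->C; (4,6):dx=+1,dy=+10->C; (4,7):dx=+4,dy=+6->C
  (4,8):dx=-4,dy=+12->D; (4,9):dx=-3,dy=+3->D; (5,6):dx=-1,dy=+5->D; (5,7):dx=+2,dy=+1->C
  (5,8):dx=-6,dy=+7->D; (5,9):dx=-5,dy=-2->C; (6,7):dx=+3,dy=-4->D; (6,8):dx=-5,dy=+2->D
  (6,9):dx=-4,dy=-7->C; (7,8):dx=-8,dy=+6->D; (7,9):dx=-7,dy=-3->C; (8,9):dx=+1,dy=-9->D
Step 2: C = 18, D = 18, total pairs = 36.
Step 3: tau = (C - D)/(n(n-1)/2) = (18 - 18)/36 = 0.000000.
Step 4: Exact two-sided p-value (enumerate n! = 362880 permutations of y under H0): p = 1.000000.
Step 5: alpha = 0.1. fail to reject H0.

tau_b = 0.0000 (C=18, D=18), p = 1.000000, fail to reject H0.


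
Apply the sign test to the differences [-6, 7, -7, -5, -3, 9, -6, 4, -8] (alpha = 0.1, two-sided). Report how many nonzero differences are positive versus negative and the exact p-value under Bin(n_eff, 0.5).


Step 1: Discard zero differences. Original n = 9; n_eff = number of nonzero differences = 9.
Nonzero differences (with sign): -6, +7, -7, -5, -3, +9, -6, +4, -8
Step 2: Count signs: positive = 3, negative = 6.
Step 3: Under H0: P(positive) = 0.5, so the number of positives S ~ Bin(9, 0.5).
Step 4: Two-sided exact p-value = sum of Bin(9,0.5) probabilities at or below the observed probability = 0.507812.
Step 5: alpha = 0.1. fail to reject H0.

n_eff = 9, pos = 3, neg = 6, p = 0.507812, fail to reject H0.


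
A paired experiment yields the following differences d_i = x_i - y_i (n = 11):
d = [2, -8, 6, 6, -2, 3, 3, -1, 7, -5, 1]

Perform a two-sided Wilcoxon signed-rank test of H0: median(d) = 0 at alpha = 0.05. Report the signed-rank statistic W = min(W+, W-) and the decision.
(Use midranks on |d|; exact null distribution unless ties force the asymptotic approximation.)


Step 1: Drop any zero differences (none here) and take |d_i|.
|d| = [2, 8, 6, 6, 2, 3, 3, 1, 7, 5, 1]
Step 2: Midrank |d_i| (ties get averaged ranks).
ranks: |2|->3.5, |8|->11, |6|->8.5, |6|->8.5, |2|->3.5, |3|->5.5, |3|->5.5, |1|->1.5, |7|->10, |5|->7, |1|->1.5
Step 3: Attach original signs; sum ranks with positive sign and with negative sign.
W+ = 3.5 + 8.5 + 8.5 + 5.5 + 5.5 + 10 + 1.5 = 43
W- = 11 + 3.5 + 1.5 + 7 = 23
(Check: W+ + W- = 66 should equal n(n+1)/2 = 66.)
Step 4: Test statistic W = min(W+, W-) = 23.
Step 5: Ties in |d|, so use the tie-corrected normal approximation.
        E[W] = n(n+1)/4 = 11*12/4 = 33.
        Tie groups: |d|=1 (t=2), |d|=2 (t=2), |d|=3 (t=2), |d|=6 (t=2); sum(t^3 - t) = 24.
        Var[W] = n(n+1)(2n+1)/24 - sum(t^3-t)/48 = 3036/24 - 24/48 = 126.
        z = (W - E[W]) / sqrt(Var[W]) = (23 - 33) / 11.2250 = -0.8909.
        Two-sided p = 2*Phi(z) = 0.372998.
Step 6: alpha = 0.05. fail to reject H0.

W+ = 43, W- = 23, W = min = 23, p = 0.372998, fail to reject H0.


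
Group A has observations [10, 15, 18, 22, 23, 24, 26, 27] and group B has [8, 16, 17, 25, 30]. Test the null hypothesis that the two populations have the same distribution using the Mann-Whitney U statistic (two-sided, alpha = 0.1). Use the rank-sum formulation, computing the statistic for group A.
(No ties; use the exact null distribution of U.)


Step 1: Combine and sort all 13 observations; assign midranks.
sorted (value, group): (8,Y), (10,X), (15,X), (16,Y), (17,Y), (18,X), (22,X), (23,X), (24,X), (25,Y), (26,X), (27,X), (30,Y)
ranks: 8->1, 10->2, 15->3, 16->4, 17->5, 18->6, 22->7, 23->8, 24->9, 25->10, 26->11, 27->12, 30->13
Step 2: Rank sum for X: R1 = 2 + 3 + 6 + 7 + 8 + 9 + 11 + 12 = 58.
Step 3: U_X = R1 - n1(n1+1)/2 = 58 - 8*9/2 = 58 - 36 = 22.
       U_Y = n1*n2 - U_X = 40 - 22 = 18.
Step 4: No ties, so the exact null distribution of U (based on enumerating the C(13,8) = 1287 equally likely rank assignments) gives the two-sided p-value.
Step 5: p-value = 0.832945; compare to alpha = 0.1. fail to reject H0.

U_X = 22, p = 0.832945, fail to reject H0 at alpha = 0.1.


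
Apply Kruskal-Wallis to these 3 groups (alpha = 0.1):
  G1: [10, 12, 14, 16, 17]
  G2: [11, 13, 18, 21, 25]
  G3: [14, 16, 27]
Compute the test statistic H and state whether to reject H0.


Step 1: Combine all N = 13 observations and assign midranks.
sorted (value, group, rank): (10,G1,1), (11,G2,2), (12,G1,3), (13,G2,4), (14,G1,5.5), (14,G3,5.5), (16,G1,7.5), (16,G3,7.5), (17,G1,9), (18,G2,10), (21,G2,11), (25,G2,12), (27,G3,13)
Step 2: Sum ranks within each group.
R_1 = 26 (n_1 = 5)
R_2 = 39 (n_2 = 5)
R_3 = 26 (n_3 = 3)
Step 3: H = 12/(N(N+1)) * sum(R_i^2/n_i) - 3(N+1)
     = 12/(13*14) * (26^2/5 + 39^2/5 + 26^2/3) - 3*14
     = 0.065934 * 664.733 - 42
     = 1.828571.
Step 4: Ties present; correction factor C = 1 - 12/(13^3 - 13) = 0.994505. Corrected H = 1.828571 / 0.994505 = 1.838674.
Step 5: Under H0, H ~ chi^2(2); p-value = 0.398783.
Step 6: alpha = 0.1. fail to reject H0.

H = 1.8387, df = 2, p = 0.398783, fail to reject H0.


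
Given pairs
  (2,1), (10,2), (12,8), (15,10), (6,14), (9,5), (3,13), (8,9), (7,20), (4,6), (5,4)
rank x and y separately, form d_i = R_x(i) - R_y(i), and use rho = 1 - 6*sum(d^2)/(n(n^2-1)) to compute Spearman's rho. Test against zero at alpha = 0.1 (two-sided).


Step 1: Rank x and y separately (midranks; no ties here).
rank(x): 2->1, 10->9, 12->10, 15->11, 6->5, 9->8, 3->2, 8->7, 7->6, 4->3, 5->4
rank(y): 1->1, 2->2, 8->6, 10->8, 14->10, 5->4, 13->9, 9->7, 20->11, 6->5, 4->3
Step 2: d_i = R_x(i) - R_y(i); compute d_i^2.
  (1-1)^2=0, (9-2)^2=49, (10-6)^2=16, (11-8)^2=9, (5-10)^2=25, (8-4)^2=16, (2-9)^2=49, (7-7)^2=0, (6-11)^2=25, (3-5)^2=4, (4-3)^2=1
sum(d^2) = 194.
Step 3: rho = 1 - 6*194 / (11*(11^2 - 1)) = 1 - 1164/1320 = 0.118182.
Step 4: Under H0, t = rho * sqrt((n-2)/(1-rho^2)) = 0.3570 ~ t(9).
Step 5: Two-sided p-value from the t-distribution with 9 df = 0.729285.
Step 6: alpha = 0.1. fail to reject H0.

rho = 0.1182, p = 0.729285, fail to reject H0 at alpha = 0.1.


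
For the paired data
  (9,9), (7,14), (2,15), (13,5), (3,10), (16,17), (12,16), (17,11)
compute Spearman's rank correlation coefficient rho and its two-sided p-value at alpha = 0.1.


Step 1: Rank x and y separately (midranks; no ties here).
rank(x): 9->4, 7->3, 2->1, 13->6, 3->2, 16->7, 12->5, 17->8
rank(y): 9->2, 14->5, 15->6, 5->1, 10->3, 17->8, 16->7, 11->4
Step 2: d_i = R_x(i) - R_y(i); compute d_i^2.
  (4-2)^2=4, (3-5)^2=4, (1-6)^2=25, (6-1)^2=25, (2-3)^2=1, (7-8)^2=1, (5-7)^2=4, (8-4)^2=16
sum(d^2) = 80.
Step 3: rho = 1 - 6*80 / (8*(8^2 - 1)) = 1 - 480/504 = 0.047619.
Step 4: Under H0, t = rho * sqrt((n-2)/(1-rho^2)) = 0.1168 ~ t(6).
Step 5: Two-sided p-value from the t-distribution with 6 df = 0.910849.
Step 6: alpha = 0.1. fail to reject H0.

rho = 0.0476, p = 0.910849, fail to reject H0 at alpha = 0.1.


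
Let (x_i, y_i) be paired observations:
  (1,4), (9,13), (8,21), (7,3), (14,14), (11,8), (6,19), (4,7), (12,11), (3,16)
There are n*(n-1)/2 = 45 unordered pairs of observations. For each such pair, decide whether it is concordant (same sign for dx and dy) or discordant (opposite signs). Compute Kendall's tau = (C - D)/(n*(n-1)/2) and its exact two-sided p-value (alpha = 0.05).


Step 1: Enumerate the 45 unordered pairs (i,j) with i<j and classify each by sign(x_j-x_i) * sign(y_j-y_i).
  (1,2):dx=+8,dy=+9->C; (1,3):dx=+7,dy=+17->C; (1,4):dx=+6,dy=-1->D; (1,5):dx=+13,dy=+10->C
  (1,6):dx=+10,dy=+4->C; (1,7):dx=+5,dy=+15->C; (1,8):dx=+3,dy=+3->C; (1,9):dx=+11,dy=+7->C
  (1,10):dx=+2,dy=+12->C; (2,3):dx=-1,dy=+8->D; (2,4):dx=-2,dy=-10->C; (2,5):dx=+5,dy=+1->C
  (2,6):dx=+2,dy=-5->D; (2,7):dx=-3,dy=+6->D; (2,8):dx=-5,dy=-6->C; (2,9):dx=+3,dy=-2->D
  (2,10):dx=-6,dy=+3->D; (3,4):dx=-1,dy=-18->C; (3,5):dx=+6,dy=-7->D; (3,6):dx=+3,dy=-13->D
  (3,7):dx=-2,dy=-2->C; (3,8):dx=-4,dy=-14->C; (3,9):dx=+4,dy=-10->D; (3,10):dx=-5,dy=-5->C
  (4,5):dx=+7,dy=+11->C; (4,6):dx=+4,dy=+5->C; (4,7):dx=-1,dy=+16->D; (4,8):dx=-3,dy=+4->D
  (4,9):dx=+5,dy=+8->C; (4,10):dx=-4,dy=+13->D; (5,6):dx=-3,dy=-6->C; (5,7):dx=-8,dy=+5->D
  (5,8):dx=-10,dy=-7->C; (5,9):dx=-2,dy=-3->C; (5,10):dx=-11,dy=+2->D; (6,7):dx=-5,dy=+11->D
  (6,8):dx=-7,dy=-1->C; (6,9):dx=+1,dy=+3->C; (6,10):dx=-8,dy=+8->D; (7,8):dx=-2,dy=-12->C
  (7,9):dx=+6,dy=-8->D; (7,10):dx=-3,dy=-3->C; (8,9):dx=+8,dy=+4->C; (8,10):dx=-1,dy=+9->D
  (9,10):dx=-9,dy=+5->D
Step 2: C = 26, D = 19, total pairs = 45.
Step 3: tau = (C - D)/(n(n-1)/2) = (26 - 19)/45 = 0.155556.
Step 4: Exact two-sided p-value (enumerate n! = 3628800 permutations of y under H0): p = 0.600654.
Step 5: alpha = 0.05. fail to reject H0.

tau_b = 0.1556 (C=26, D=19), p = 0.600654, fail to reject H0.


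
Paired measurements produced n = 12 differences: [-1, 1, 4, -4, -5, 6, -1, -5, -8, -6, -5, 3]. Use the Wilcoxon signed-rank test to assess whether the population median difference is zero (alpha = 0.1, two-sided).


Step 1: Drop any zero differences (none here) and take |d_i|.
|d| = [1, 1, 4, 4, 5, 6, 1, 5, 8, 6, 5, 3]
Step 2: Midrank |d_i| (ties get averaged ranks).
ranks: |1|->2, |1|->2, |4|->5.5, |4|->5.5, |5|->8, |6|->10.5, |1|->2, |5|->8, |8|->12, |6|->10.5, |5|->8, |3|->4
Step 3: Attach original signs; sum ranks with positive sign and with negative sign.
W+ = 2 + 5.5 + 10.5 + 4 = 22
W- = 2 + 5.5 + 8 + 2 + 8 + 12 + 10.5 + 8 = 56
(Check: W+ + W- = 78 should equal n(n+1)/2 = 78.)
Step 4: Test statistic W = min(W+, W-) = 22.
Step 5: Ties in |d|, so use the tie-corrected normal approximation.
        E[W] = n(n+1)/4 = 12*13/4 = 39.
        Tie groups: |d|=1 (t=3), |d|=4 (t=2), |d|=5 (t=3), |d|=6 (t=2); sum(t^3 - t) = 60.
        Var[W] = n(n+1)(2n+1)/24 - sum(t^3-t)/48 = 3900/24 - 60/48 = 161.25.
        z = (W - E[W]) / sqrt(Var[W]) = (22 - 39) / 12.6984 = -1.3387.
        Two-sided p = 2*Phi(z) = 0.180652.
Step 6: alpha = 0.1. fail to reject H0.

W+ = 22, W- = 56, W = min = 22, p = 0.180652, fail to reject H0.
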